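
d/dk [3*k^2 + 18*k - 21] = 6*k + 18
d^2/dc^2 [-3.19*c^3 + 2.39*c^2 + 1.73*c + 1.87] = 4.78 - 19.14*c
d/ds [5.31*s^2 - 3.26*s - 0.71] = 10.62*s - 3.26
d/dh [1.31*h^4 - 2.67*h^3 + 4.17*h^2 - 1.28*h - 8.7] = 5.24*h^3 - 8.01*h^2 + 8.34*h - 1.28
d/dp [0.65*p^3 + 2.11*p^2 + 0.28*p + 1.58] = 1.95*p^2 + 4.22*p + 0.28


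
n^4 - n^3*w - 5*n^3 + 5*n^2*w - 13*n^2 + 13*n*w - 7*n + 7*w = (n - 7)*(n + 1)^2*(n - w)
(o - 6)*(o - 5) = o^2 - 11*o + 30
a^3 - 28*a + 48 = (a - 4)*(a - 2)*(a + 6)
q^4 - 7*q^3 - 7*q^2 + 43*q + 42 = (q - 7)*(q - 3)*(q + 1)*(q + 2)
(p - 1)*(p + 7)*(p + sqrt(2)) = p^3 + sqrt(2)*p^2 + 6*p^2 - 7*p + 6*sqrt(2)*p - 7*sqrt(2)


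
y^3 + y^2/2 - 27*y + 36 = (y - 4)*(y - 3/2)*(y + 6)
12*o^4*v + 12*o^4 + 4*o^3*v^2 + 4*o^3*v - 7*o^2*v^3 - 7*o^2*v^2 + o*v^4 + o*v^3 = (-6*o + v)*(-2*o + v)*(o + v)*(o*v + o)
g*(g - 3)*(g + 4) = g^3 + g^2 - 12*g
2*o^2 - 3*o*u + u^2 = (-2*o + u)*(-o + u)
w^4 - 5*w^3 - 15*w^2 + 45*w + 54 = (w - 6)*(w - 3)*(w + 1)*(w + 3)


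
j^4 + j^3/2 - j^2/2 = j^2*(j - 1/2)*(j + 1)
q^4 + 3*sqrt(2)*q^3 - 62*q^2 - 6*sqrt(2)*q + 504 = (q - 3*sqrt(2))^2*(q + 2*sqrt(2))*(q + 7*sqrt(2))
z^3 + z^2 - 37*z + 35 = (z - 5)*(z - 1)*(z + 7)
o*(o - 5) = o^2 - 5*o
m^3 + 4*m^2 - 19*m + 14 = (m - 2)*(m - 1)*(m + 7)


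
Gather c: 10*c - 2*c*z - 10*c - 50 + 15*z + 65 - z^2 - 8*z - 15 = -2*c*z - z^2 + 7*z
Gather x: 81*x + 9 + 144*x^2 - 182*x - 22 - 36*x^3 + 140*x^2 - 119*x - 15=-36*x^3 + 284*x^2 - 220*x - 28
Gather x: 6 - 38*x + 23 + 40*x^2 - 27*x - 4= 40*x^2 - 65*x + 25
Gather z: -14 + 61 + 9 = 56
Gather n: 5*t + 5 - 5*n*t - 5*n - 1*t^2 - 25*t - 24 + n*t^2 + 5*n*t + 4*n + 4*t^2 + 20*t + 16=n*(t^2 - 1) + 3*t^2 - 3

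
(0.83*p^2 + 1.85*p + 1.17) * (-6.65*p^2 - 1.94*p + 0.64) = -5.5195*p^4 - 13.9127*p^3 - 10.8383*p^2 - 1.0858*p + 0.7488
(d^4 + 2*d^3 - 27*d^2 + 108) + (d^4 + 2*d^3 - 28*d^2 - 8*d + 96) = 2*d^4 + 4*d^3 - 55*d^2 - 8*d + 204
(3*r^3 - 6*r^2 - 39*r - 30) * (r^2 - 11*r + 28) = 3*r^5 - 39*r^4 + 111*r^3 + 231*r^2 - 762*r - 840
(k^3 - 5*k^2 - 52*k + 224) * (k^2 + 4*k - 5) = k^5 - k^4 - 77*k^3 + 41*k^2 + 1156*k - 1120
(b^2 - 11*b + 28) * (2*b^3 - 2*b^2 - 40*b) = 2*b^5 - 24*b^4 + 38*b^3 + 384*b^2 - 1120*b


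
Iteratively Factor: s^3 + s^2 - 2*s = (s)*(s^2 + s - 2) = s*(s + 2)*(s - 1)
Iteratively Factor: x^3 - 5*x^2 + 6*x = (x - 3)*(x^2 - 2*x) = (x - 3)*(x - 2)*(x)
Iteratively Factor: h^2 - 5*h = (h)*(h - 5)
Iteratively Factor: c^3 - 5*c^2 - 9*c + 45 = (c - 3)*(c^2 - 2*c - 15) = (c - 5)*(c - 3)*(c + 3)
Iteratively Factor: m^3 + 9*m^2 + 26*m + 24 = (m + 2)*(m^2 + 7*m + 12) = (m + 2)*(m + 4)*(m + 3)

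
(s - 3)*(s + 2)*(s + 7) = s^3 + 6*s^2 - 13*s - 42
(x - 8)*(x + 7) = x^2 - x - 56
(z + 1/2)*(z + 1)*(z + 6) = z^3 + 15*z^2/2 + 19*z/2 + 3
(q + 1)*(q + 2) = q^2 + 3*q + 2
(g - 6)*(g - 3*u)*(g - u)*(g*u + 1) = g^4*u - 4*g^3*u^2 - 6*g^3*u + g^3 + 3*g^2*u^3 + 24*g^2*u^2 - 4*g^2*u - 6*g^2 - 18*g*u^3 + 3*g*u^2 + 24*g*u - 18*u^2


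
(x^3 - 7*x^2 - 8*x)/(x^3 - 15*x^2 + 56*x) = (x + 1)/(x - 7)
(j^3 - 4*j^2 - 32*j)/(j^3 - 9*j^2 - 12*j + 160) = j/(j - 5)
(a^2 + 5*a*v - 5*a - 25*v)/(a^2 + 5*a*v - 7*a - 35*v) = (a - 5)/(a - 7)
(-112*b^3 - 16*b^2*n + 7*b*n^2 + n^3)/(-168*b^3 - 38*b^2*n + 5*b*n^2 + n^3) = (4*b - n)/(6*b - n)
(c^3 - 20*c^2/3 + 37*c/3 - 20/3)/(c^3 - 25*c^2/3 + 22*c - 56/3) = (3*c^2 - 8*c + 5)/(3*c^2 - 13*c + 14)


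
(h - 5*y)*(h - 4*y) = h^2 - 9*h*y + 20*y^2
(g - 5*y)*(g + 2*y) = g^2 - 3*g*y - 10*y^2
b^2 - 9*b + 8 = (b - 8)*(b - 1)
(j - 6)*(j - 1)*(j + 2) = j^3 - 5*j^2 - 8*j + 12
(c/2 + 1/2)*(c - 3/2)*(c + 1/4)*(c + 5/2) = c^4/2 + 9*c^3/8 - 9*c^2/8 - 71*c/32 - 15/32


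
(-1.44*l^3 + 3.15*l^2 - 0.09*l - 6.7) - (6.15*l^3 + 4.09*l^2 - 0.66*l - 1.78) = -7.59*l^3 - 0.94*l^2 + 0.57*l - 4.92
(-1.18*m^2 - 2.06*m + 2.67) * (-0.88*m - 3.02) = 1.0384*m^3 + 5.3764*m^2 + 3.8716*m - 8.0634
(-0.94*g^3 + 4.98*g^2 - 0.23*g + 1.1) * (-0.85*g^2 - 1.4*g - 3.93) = 0.799*g^5 - 2.917*g^4 - 3.0823*g^3 - 20.1844*g^2 - 0.6361*g - 4.323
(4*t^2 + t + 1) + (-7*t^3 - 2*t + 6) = -7*t^3 + 4*t^2 - t + 7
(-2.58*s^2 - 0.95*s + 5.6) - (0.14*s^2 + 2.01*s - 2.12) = -2.72*s^2 - 2.96*s + 7.72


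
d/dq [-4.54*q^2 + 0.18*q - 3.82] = 0.18 - 9.08*q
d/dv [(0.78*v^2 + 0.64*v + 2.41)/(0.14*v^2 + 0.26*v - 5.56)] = (0.1132*v^2 - 9.3484*v - 4.185)/(0.0196*v^4 + 0.0728*v^3 - 1.4892*v^2 - 2.8912*v + 30.9136)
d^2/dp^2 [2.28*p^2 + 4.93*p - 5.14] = 4.56000000000000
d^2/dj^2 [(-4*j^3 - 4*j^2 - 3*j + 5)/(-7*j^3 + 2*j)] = 2*(196*j^6 + 609*j^5 - 1302*j^4 + 58*j^3 + 210*j^2 - 20)/(j^3*(343*j^6 - 294*j^4 + 84*j^2 - 8))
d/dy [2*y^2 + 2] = 4*y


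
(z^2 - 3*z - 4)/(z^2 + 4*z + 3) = (z - 4)/(z + 3)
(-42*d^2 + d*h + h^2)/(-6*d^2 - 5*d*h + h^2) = (7*d + h)/(d + h)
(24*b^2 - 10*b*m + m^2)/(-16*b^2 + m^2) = (-6*b + m)/(4*b + m)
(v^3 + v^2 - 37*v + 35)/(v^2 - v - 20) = (v^2 + 6*v - 7)/(v + 4)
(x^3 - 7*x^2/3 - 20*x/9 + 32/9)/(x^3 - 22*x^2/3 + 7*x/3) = (9*x^3 - 21*x^2 - 20*x + 32)/(3*x*(3*x^2 - 22*x + 7))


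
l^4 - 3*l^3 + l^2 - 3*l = l*(l - 3)*(l - I)*(l + I)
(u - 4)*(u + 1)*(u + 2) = u^3 - u^2 - 10*u - 8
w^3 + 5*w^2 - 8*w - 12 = (w - 2)*(w + 1)*(w + 6)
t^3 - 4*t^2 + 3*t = t*(t - 3)*(t - 1)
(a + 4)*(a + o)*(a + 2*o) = a^3 + 3*a^2*o + 4*a^2 + 2*a*o^2 + 12*a*o + 8*o^2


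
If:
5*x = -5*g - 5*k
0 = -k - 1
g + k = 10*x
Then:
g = 1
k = -1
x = 0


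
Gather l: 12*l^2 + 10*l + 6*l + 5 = 12*l^2 + 16*l + 5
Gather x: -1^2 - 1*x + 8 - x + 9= 16 - 2*x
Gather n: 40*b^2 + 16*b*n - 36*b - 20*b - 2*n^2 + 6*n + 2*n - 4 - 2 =40*b^2 - 56*b - 2*n^2 + n*(16*b + 8) - 6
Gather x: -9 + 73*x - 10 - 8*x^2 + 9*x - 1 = -8*x^2 + 82*x - 20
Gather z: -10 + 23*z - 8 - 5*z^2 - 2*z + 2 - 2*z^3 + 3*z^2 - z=-2*z^3 - 2*z^2 + 20*z - 16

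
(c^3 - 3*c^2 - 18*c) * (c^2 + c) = c^5 - 2*c^4 - 21*c^3 - 18*c^2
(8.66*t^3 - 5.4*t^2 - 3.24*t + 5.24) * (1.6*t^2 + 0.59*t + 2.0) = 13.856*t^5 - 3.5306*t^4 + 8.95*t^3 - 4.3276*t^2 - 3.3884*t + 10.48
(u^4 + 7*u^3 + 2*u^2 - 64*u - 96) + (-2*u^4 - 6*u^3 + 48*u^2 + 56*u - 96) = -u^4 + u^3 + 50*u^2 - 8*u - 192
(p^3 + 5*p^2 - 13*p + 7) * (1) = p^3 + 5*p^2 - 13*p + 7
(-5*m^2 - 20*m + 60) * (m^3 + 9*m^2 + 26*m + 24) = -5*m^5 - 65*m^4 - 250*m^3 - 100*m^2 + 1080*m + 1440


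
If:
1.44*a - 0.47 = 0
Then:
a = 0.33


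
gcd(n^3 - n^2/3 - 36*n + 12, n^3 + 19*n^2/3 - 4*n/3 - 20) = n + 6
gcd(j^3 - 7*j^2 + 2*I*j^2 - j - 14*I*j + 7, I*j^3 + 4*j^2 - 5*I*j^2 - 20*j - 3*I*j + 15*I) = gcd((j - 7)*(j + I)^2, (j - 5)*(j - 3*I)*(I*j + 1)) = 1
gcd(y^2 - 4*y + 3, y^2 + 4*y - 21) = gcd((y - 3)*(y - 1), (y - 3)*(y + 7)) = y - 3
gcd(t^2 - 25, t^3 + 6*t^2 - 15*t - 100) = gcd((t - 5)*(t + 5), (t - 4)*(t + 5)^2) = t + 5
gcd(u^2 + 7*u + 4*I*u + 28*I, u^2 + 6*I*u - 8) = u + 4*I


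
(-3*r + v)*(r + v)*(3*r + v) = -9*r^3 - 9*r^2*v + r*v^2 + v^3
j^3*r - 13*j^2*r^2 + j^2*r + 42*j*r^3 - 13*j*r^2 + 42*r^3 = (j - 7*r)*(j - 6*r)*(j*r + r)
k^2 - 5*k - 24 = (k - 8)*(k + 3)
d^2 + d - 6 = (d - 2)*(d + 3)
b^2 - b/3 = b*(b - 1/3)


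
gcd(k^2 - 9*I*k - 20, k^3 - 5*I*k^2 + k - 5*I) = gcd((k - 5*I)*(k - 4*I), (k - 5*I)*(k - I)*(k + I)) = k - 5*I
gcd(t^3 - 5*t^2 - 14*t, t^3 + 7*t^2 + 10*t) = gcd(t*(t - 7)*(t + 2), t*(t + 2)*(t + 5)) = t^2 + 2*t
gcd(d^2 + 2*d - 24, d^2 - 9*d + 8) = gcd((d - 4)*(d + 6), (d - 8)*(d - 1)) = 1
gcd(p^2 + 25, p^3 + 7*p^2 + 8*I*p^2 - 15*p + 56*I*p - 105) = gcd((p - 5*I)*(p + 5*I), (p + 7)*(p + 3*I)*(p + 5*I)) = p + 5*I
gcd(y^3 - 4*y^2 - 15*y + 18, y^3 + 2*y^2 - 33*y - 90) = y^2 - 3*y - 18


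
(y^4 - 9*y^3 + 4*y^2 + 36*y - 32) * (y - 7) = y^5 - 16*y^4 + 67*y^3 + 8*y^2 - 284*y + 224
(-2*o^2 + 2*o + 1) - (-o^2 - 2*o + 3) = -o^2 + 4*o - 2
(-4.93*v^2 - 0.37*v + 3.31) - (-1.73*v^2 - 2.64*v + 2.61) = -3.2*v^2 + 2.27*v + 0.7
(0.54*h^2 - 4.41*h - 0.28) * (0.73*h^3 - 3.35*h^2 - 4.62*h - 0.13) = 0.3942*h^5 - 5.0283*h^4 + 12.0743*h^3 + 21.242*h^2 + 1.8669*h + 0.0364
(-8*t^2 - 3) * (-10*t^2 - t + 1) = 80*t^4 + 8*t^3 + 22*t^2 + 3*t - 3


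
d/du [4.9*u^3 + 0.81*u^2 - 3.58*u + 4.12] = 14.7*u^2 + 1.62*u - 3.58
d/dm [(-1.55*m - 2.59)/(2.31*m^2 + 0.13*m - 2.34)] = (3.5805*m^2 + 11.9658*m + 3.9637)/(5.3361*m^4 + 0.6006*m^3 - 10.7939*m^2 - 0.6084*m + 5.4756)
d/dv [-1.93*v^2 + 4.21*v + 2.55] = 4.21 - 3.86*v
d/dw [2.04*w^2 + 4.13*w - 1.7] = 4.08*w + 4.13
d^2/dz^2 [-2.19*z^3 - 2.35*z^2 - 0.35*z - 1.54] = -13.14*z - 4.7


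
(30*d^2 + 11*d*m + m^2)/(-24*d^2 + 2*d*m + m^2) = (-5*d - m)/(4*d - m)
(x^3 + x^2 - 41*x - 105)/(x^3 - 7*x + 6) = (x^2 - 2*x - 35)/(x^2 - 3*x + 2)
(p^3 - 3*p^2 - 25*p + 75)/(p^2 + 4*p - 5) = (p^2 - 8*p + 15)/(p - 1)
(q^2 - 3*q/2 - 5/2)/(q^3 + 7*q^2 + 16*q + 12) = (2*q^2 - 3*q - 5)/(2*(q^3 + 7*q^2 + 16*q + 12))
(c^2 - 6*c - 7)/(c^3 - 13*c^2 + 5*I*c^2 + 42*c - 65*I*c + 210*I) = (c + 1)/(c^2 + c*(-6 + 5*I) - 30*I)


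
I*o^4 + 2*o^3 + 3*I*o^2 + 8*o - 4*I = (o - 2*I)*(o - I)*(o + 2*I)*(I*o + 1)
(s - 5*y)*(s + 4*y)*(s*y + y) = s^3*y - s^2*y^2 + s^2*y - 20*s*y^3 - s*y^2 - 20*y^3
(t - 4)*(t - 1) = t^2 - 5*t + 4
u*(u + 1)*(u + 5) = u^3 + 6*u^2 + 5*u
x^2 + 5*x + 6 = (x + 2)*(x + 3)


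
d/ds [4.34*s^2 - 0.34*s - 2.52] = 8.68*s - 0.34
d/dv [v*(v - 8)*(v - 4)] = 3*v^2 - 24*v + 32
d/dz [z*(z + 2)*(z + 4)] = 3*z^2 + 12*z + 8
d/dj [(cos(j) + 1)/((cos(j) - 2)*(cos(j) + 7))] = (cos(j)^2 + 2*cos(j) + 19)*sin(j)/((cos(j) - 2)^2*(cos(j) + 7)^2)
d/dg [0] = 0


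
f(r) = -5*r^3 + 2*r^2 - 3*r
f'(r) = -15*r^2 + 4*r - 3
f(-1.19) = 14.83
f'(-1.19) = -29.00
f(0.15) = -0.42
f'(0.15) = -2.74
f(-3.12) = 180.69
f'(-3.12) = -161.50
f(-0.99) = 9.78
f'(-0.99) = -21.66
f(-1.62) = 31.37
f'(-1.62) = -48.85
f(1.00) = -6.00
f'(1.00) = -14.00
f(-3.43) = 235.59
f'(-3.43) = -193.19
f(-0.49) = 2.54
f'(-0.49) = -8.56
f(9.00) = -3510.00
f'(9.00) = -1182.00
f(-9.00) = 3834.00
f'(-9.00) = -1254.00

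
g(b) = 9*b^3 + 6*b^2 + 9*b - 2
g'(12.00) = 4041.00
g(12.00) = 16522.00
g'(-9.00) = 2088.00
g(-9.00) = -6158.00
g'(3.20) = 323.88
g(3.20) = 383.15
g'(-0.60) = 11.52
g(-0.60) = -7.18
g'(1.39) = 77.85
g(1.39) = 46.27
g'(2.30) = 179.43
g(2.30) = 159.94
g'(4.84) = 699.57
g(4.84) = 1202.53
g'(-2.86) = 195.53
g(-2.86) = -189.21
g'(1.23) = 64.61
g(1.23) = 34.90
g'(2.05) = 147.07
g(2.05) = 119.20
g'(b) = 27*b^2 + 12*b + 9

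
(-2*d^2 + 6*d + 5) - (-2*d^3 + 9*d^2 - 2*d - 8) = 2*d^3 - 11*d^2 + 8*d + 13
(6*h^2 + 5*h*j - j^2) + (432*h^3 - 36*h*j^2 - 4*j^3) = 432*h^3 + 6*h^2 - 36*h*j^2 + 5*h*j - 4*j^3 - j^2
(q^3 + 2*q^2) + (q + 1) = q^3 + 2*q^2 + q + 1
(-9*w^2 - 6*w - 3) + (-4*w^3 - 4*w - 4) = -4*w^3 - 9*w^2 - 10*w - 7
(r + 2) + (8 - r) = 10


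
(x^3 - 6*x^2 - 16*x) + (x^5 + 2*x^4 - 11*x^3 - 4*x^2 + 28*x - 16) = x^5 + 2*x^4 - 10*x^3 - 10*x^2 + 12*x - 16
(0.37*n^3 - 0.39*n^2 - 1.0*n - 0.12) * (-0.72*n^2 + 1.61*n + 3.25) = -0.2664*n^5 + 0.8765*n^4 + 1.2946*n^3 - 2.7911*n^2 - 3.4432*n - 0.39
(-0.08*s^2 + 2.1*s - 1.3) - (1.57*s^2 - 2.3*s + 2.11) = -1.65*s^2 + 4.4*s - 3.41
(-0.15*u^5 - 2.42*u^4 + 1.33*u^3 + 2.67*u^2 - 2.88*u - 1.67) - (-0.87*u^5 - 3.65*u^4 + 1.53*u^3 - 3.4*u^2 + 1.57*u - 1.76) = 0.72*u^5 + 1.23*u^4 - 0.2*u^3 + 6.07*u^2 - 4.45*u + 0.0900000000000001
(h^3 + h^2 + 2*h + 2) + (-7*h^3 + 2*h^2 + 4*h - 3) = -6*h^3 + 3*h^2 + 6*h - 1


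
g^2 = g^2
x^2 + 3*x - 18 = (x - 3)*(x + 6)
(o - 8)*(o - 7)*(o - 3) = o^3 - 18*o^2 + 101*o - 168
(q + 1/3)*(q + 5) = q^2 + 16*q/3 + 5/3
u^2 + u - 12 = (u - 3)*(u + 4)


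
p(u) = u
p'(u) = 1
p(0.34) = 0.34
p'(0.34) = 1.00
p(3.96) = 3.96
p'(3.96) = 1.00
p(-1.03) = -1.03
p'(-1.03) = 1.00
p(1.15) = 1.15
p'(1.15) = 1.00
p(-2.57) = -2.57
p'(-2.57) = 1.00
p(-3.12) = -3.12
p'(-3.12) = 1.00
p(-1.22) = -1.22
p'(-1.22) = 1.00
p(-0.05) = -0.05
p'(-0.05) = 1.00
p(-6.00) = -6.00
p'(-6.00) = 1.00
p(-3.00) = -3.00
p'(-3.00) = 1.00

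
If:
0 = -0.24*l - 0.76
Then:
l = -3.17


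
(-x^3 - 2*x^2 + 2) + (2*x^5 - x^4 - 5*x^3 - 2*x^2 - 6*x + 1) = 2*x^5 - x^4 - 6*x^3 - 4*x^2 - 6*x + 3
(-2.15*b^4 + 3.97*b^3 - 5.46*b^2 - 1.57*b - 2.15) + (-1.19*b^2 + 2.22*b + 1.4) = -2.15*b^4 + 3.97*b^3 - 6.65*b^2 + 0.65*b - 0.75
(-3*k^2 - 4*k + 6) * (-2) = 6*k^2 + 8*k - 12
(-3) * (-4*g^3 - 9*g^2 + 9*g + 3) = 12*g^3 + 27*g^2 - 27*g - 9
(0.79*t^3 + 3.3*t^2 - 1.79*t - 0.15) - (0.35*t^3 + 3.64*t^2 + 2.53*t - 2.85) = 0.44*t^3 - 0.34*t^2 - 4.32*t + 2.7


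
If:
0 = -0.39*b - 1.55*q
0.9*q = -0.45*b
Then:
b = 0.00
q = 0.00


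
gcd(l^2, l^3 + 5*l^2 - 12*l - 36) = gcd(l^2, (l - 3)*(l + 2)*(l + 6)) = 1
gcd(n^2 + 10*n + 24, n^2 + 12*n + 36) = n + 6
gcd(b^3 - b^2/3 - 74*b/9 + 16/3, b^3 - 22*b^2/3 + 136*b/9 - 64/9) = b^2 - 10*b/3 + 16/9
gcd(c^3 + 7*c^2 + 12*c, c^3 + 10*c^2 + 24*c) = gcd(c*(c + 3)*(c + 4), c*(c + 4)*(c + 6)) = c^2 + 4*c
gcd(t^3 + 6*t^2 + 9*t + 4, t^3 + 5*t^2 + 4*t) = t^2 + 5*t + 4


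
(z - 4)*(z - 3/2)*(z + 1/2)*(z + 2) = z^4 - 3*z^3 - 27*z^2/4 + 19*z/2 + 6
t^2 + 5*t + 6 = (t + 2)*(t + 3)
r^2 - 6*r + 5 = (r - 5)*(r - 1)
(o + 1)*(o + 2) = o^2 + 3*o + 2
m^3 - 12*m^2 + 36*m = m*(m - 6)^2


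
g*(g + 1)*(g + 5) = g^3 + 6*g^2 + 5*g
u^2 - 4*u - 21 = (u - 7)*(u + 3)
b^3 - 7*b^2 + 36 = (b - 6)*(b - 3)*(b + 2)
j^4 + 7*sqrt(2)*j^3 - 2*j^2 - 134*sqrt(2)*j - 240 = (j - 3*sqrt(2))*(j + sqrt(2))*(j + 4*sqrt(2))*(j + 5*sqrt(2))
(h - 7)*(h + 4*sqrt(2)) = h^2 - 7*h + 4*sqrt(2)*h - 28*sqrt(2)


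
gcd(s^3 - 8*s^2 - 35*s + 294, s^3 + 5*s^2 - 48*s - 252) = s^2 - s - 42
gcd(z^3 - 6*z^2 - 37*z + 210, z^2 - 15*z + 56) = z - 7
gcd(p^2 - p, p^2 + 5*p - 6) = p - 1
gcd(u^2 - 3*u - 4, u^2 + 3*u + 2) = u + 1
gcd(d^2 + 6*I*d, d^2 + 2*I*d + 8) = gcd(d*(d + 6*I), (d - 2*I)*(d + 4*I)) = 1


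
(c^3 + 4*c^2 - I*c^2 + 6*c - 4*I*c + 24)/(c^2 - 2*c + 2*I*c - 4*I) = (c^2 + c*(4 - 3*I) - 12*I)/(c - 2)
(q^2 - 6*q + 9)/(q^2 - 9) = (q - 3)/(q + 3)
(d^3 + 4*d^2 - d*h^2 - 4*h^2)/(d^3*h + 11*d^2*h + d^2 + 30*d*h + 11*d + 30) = (d^3 + 4*d^2 - d*h^2 - 4*h^2)/(d^3*h + 11*d^2*h + d^2 + 30*d*h + 11*d + 30)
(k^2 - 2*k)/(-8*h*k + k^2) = (2 - k)/(8*h - k)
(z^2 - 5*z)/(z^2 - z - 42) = z*(5 - z)/(-z^2 + z + 42)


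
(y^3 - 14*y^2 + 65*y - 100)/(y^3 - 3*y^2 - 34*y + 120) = (y - 5)/(y + 6)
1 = 1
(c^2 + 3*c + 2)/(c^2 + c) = (c + 2)/c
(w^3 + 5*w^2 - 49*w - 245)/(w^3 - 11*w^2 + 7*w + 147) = (w^2 + 12*w + 35)/(w^2 - 4*w - 21)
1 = 1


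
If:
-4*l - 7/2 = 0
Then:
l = -7/8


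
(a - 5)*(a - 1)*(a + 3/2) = a^3 - 9*a^2/2 - 4*a + 15/2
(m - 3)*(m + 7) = m^2 + 4*m - 21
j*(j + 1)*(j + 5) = j^3 + 6*j^2 + 5*j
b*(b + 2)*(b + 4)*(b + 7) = b^4 + 13*b^3 + 50*b^2 + 56*b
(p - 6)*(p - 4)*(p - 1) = p^3 - 11*p^2 + 34*p - 24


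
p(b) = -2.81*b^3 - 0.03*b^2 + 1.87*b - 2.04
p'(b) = -8.43*b^2 - 0.06*b + 1.87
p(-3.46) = 107.53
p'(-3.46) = -98.84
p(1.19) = -4.59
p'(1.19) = -10.14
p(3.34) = -100.83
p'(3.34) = -92.37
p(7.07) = -983.35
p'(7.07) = -419.93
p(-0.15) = -2.31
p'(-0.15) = 1.69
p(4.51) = -251.99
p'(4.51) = -169.87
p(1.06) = -3.44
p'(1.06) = -7.67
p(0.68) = -1.67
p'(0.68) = -2.07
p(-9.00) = 2027.19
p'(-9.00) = -680.42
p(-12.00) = 4826.88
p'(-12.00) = -1211.33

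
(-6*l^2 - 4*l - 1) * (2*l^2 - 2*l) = -12*l^4 + 4*l^3 + 6*l^2 + 2*l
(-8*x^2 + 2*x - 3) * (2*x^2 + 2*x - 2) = -16*x^4 - 12*x^3 + 14*x^2 - 10*x + 6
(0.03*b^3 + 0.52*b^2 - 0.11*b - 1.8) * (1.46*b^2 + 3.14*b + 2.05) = 0.0438*b^5 + 0.8534*b^4 + 1.5337*b^3 - 1.9074*b^2 - 5.8775*b - 3.69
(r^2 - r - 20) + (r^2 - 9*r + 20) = 2*r^2 - 10*r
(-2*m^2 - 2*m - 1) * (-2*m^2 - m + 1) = 4*m^4 + 6*m^3 + 2*m^2 - m - 1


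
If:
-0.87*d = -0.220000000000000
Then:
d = 0.25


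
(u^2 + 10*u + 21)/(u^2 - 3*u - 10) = (u^2 + 10*u + 21)/(u^2 - 3*u - 10)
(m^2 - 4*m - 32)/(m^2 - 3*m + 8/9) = 9*(m^2 - 4*m - 32)/(9*m^2 - 27*m + 8)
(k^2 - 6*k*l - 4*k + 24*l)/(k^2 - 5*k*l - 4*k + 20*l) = (k - 6*l)/(k - 5*l)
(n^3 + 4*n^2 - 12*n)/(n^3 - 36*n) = (n - 2)/(n - 6)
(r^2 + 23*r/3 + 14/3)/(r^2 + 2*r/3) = (r + 7)/r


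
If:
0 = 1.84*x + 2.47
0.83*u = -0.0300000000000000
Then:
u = -0.04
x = -1.34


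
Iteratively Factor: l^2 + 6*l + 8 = (l + 2)*(l + 4)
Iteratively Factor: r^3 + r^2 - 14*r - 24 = (r + 3)*(r^2 - 2*r - 8) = (r - 4)*(r + 3)*(r + 2)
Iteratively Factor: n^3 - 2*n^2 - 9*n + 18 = (n - 2)*(n^2 - 9) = (n - 2)*(n + 3)*(n - 3)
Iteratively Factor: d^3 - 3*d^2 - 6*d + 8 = (d - 4)*(d^2 + d - 2) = (d - 4)*(d - 1)*(d + 2)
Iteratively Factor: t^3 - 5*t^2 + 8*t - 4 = (t - 1)*(t^2 - 4*t + 4) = (t - 2)*(t - 1)*(t - 2)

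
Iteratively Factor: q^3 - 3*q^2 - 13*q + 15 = (q + 3)*(q^2 - 6*q + 5) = (q - 5)*(q + 3)*(q - 1)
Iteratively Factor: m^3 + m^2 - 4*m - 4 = (m - 2)*(m^2 + 3*m + 2) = (m - 2)*(m + 2)*(m + 1)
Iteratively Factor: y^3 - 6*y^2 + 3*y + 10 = (y - 2)*(y^2 - 4*y - 5) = (y - 2)*(y + 1)*(y - 5)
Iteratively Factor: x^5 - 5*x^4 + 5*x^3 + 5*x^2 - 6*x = (x - 2)*(x^4 - 3*x^3 - x^2 + 3*x) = (x - 2)*(x + 1)*(x^3 - 4*x^2 + 3*x) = (x - 3)*(x - 2)*(x + 1)*(x^2 - x) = (x - 3)*(x - 2)*(x - 1)*(x + 1)*(x)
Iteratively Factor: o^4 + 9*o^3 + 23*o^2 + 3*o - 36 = (o + 3)*(o^3 + 6*o^2 + 5*o - 12) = (o + 3)*(o + 4)*(o^2 + 2*o - 3) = (o + 3)^2*(o + 4)*(o - 1)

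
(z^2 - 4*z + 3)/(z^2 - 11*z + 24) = (z - 1)/(z - 8)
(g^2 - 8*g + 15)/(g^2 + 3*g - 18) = (g - 5)/(g + 6)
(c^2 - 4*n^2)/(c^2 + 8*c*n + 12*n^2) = (c - 2*n)/(c + 6*n)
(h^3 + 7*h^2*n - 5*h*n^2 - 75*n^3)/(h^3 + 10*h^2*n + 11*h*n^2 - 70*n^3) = (h^2 + 2*h*n - 15*n^2)/(h^2 + 5*h*n - 14*n^2)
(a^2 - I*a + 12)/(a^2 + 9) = (a - 4*I)/(a - 3*I)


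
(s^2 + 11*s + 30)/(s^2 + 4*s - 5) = (s + 6)/(s - 1)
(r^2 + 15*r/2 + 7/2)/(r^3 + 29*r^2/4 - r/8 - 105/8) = 4*(2*r + 1)/(8*r^2 + 2*r - 15)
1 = 1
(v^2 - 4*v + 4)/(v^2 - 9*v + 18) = (v^2 - 4*v + 4)/(v^2 - 9*v + 18)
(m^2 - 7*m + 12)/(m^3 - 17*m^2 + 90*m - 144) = (m - 4)/(m^2 - 14*m + 48)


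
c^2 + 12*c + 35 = (c + 5)*(c + 7)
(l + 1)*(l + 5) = l^2 + 6*l + 5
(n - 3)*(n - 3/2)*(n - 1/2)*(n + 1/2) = n^4 - 9*n^3/2 + 17*n^2/4 + 9*n/8 - 9/8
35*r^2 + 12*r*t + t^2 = (5*r + t)*(7*r + t)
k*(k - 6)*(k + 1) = k^3 - 5*k^2 - 6*k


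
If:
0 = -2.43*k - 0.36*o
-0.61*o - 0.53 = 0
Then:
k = 0.13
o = -0.87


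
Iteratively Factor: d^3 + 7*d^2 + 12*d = (d + 3)*(d^2 + 4*d) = d*(d + 3)*(d + 4)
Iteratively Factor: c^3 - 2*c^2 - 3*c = (c - 3)*(c^2 + c) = (c - 3)*(c + 1)*(c)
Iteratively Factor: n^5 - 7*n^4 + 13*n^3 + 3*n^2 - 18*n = (n)*(n^4 - 7*n^3 + 13*n^2 + 3*n - 18) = n*(n - 3)*(n^3 - 4*n^2 + n + 6) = n*(n - 3)^2*(n^2 - n - 2) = n*(n - 3)^2*(n + 1)*(n - 2)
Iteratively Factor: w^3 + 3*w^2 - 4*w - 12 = (w + 2)*(w^2 + w - 6) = (w + 2)*(w + 3)*(w - 2)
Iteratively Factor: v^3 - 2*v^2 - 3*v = (v - 3)*(v^2 + v) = v*(v - 3)*(v + 1)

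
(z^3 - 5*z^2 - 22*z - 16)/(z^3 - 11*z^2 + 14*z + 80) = (z + 1)/(z - 5)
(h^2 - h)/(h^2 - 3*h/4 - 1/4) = 4*h/(4*h + 1)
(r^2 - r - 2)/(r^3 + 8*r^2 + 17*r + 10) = (r - 2)/(r^2 + 7*r + 10)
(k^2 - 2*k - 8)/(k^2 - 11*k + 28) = (k + 2)/(k - 7)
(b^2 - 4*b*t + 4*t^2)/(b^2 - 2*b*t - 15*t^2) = (-b^2 + 4*b*t - 4*t^2)/(-b^2 + 2*b*t + 15*t^2)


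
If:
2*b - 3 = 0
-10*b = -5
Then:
No Solution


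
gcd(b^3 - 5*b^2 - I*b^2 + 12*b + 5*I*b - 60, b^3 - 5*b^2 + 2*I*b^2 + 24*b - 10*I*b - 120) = b^2 + b*(-5 - 4*I) + 20*I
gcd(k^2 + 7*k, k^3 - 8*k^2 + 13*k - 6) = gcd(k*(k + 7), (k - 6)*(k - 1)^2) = 1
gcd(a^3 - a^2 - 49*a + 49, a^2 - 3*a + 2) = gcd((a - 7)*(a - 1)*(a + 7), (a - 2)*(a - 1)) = a - 1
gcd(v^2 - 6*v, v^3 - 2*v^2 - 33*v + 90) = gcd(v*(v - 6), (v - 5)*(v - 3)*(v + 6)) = 1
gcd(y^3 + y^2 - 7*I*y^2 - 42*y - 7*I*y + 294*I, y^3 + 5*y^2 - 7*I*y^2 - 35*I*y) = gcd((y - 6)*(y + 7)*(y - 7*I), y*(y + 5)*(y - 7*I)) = y - 7*I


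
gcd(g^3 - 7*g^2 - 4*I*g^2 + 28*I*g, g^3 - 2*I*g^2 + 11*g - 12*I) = g - 4*I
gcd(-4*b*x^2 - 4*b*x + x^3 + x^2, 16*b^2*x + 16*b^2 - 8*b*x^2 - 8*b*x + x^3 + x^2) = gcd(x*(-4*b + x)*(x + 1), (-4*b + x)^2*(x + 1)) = -4*b*x - 4*b + x^2 + x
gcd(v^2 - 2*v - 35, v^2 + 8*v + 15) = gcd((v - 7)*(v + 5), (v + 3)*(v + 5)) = v + 5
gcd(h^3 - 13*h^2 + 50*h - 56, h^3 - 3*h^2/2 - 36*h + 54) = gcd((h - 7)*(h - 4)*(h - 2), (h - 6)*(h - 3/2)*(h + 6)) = 1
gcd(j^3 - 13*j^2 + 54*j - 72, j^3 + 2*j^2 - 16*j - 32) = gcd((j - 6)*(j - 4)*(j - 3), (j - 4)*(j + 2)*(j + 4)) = j - 4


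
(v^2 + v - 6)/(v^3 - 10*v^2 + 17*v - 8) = (v^2 + v - 6)/(v^3 - 10*v^2 + 17*v - 8)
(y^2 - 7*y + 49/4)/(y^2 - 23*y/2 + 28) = (y - 7/2)/(y - 8)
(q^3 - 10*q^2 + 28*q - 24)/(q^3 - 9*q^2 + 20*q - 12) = (q - 2)/(q - 1)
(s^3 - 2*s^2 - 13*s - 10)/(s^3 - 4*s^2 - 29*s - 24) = (s^2 - 3*s - 10)/(s^2 - 5*s - 24)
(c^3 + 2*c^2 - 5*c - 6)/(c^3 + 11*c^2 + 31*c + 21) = (c - 2)/(c + 7)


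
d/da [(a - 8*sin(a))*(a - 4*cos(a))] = (a - 8*sin(a))*(4*sin(a) + 1) - (a - 4*cos(a))*(8*cos(a) - 1)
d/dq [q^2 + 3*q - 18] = 2*q + 3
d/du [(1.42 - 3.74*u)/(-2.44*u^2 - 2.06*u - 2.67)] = (-9.1256*u^2 + 6.9296*u + 12.911)/(5.9536*u^4 + 10.0528*u^3 + 17.2732*u^2 + 11.0004*u + 7.1289)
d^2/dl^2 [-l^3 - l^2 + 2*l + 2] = -6*l - 2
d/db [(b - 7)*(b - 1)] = 2*b - 8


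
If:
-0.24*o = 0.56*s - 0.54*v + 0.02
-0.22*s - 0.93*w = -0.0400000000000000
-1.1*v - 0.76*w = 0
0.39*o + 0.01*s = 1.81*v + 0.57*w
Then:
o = -0.09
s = -0.03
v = -0.03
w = 0.05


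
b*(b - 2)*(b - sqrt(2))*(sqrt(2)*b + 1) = sqrt(2)*b^4 - 2*sqrt(2)*b^3 - b^3 - sqrt(2)*b^2 + 2*b^2 + 2*sqrt(2)*b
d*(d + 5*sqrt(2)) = d^2 + 5*sqrt(2)*d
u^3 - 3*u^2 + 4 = (u - 2)^2*(u + 1)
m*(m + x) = m^2 + m*x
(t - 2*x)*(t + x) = t^2 - t*x - 2*x^2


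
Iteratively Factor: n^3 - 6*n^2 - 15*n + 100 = (n - 5)*(n^2 - n - 20) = (n - 5)*(n + 4)*(n - 5)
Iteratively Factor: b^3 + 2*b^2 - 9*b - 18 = (b + 3)*(b^2 - b - 6) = (b + 2)*(b + 3)*(b - 3)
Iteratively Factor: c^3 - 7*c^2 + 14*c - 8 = (c - 2)*(c^2 - 5*c + 4) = (c - 2)*(c - 1)*(c - 4)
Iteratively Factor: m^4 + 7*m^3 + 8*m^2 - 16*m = (m + 4)*(m^3 + 3*m^2 - 4*m) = (m - 1)*(m + 4)*(m^2 + 4*m) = m*(m - 1)*(m + 4)*(m + 4)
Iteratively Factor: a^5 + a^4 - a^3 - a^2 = (a)*(a^4 + a^3 - a^2 - a) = a^2*(a^3 + a^2 - a - 1) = a^2*(a - 1)*(a^2 + 2*a + 1) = a^2*(a - 1)*(a + 1)*(a + 1)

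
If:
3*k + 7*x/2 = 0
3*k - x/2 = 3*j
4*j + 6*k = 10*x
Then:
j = 0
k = 0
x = 0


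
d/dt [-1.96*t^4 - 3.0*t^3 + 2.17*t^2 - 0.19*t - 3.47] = -7.84*t^3 - 9.0*t^2 + 4.34*t - 0.19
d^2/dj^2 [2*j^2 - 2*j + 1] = 4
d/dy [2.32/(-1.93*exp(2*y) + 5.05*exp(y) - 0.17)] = (8.9552*exp(y) - 11.716)*exp(y)/(1.93*exp(2*y) - 5.05*exp(y) + 0.17)^2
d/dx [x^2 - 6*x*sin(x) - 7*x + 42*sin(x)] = -6*x*cos(x) + 2*x - 6*sin(x) + 42*cos(x) - 7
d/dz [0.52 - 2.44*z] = -2.44000000000000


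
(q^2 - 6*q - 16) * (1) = q^2 - 6*q - 16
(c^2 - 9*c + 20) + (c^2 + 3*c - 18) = 2*c^2 - 6*c + 2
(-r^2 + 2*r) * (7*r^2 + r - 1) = -7*r^4 + 13*r^3 + 3*r^2 - 2*r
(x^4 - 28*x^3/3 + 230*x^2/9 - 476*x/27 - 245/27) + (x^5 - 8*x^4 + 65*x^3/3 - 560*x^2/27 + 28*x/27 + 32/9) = x^5 - 7*x^4 + 37*x^3/3 + 130*x^2/27 - 448*x/27 - 149/27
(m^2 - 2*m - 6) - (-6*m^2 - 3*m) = 7*m^2 + m - 6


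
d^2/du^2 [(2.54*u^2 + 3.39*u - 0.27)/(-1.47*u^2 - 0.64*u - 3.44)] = (-9.87163799999999*u^3 + 80.56629*u^2 + 104.379408*u - 47.697328)/(3.176523*u^6 + 4.148928*u^5 + 24.106824*u^4 + 19.680256*u^3 + 56.413248*u^2 + 22.720512*u + 40.707584)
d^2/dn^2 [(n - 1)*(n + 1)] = 2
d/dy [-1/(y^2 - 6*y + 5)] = 2*(y - 3)/(y^2 - 6*y + 5)^2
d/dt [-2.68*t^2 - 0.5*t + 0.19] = -5.36*t - 0.5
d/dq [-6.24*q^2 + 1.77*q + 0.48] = 1.77 - 12.48*q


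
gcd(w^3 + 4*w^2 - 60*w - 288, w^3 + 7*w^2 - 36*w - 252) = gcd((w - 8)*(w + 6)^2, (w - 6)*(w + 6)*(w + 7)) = w + 6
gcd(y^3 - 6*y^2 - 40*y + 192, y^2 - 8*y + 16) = y - 4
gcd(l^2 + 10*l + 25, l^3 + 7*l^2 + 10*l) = l + 5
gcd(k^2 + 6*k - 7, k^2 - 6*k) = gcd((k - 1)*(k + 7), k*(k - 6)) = 1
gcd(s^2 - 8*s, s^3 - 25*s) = s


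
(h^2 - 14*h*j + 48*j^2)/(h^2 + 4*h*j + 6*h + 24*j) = (h^2 - 14*h*j + 48*j^2)/(h^2 + 4*h*j + 6*h + 24*j)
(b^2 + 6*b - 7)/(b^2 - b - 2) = (-b^2 - 6*b + 7)/(-b^2 + b + 2)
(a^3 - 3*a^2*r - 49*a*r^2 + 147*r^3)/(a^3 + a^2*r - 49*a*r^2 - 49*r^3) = (a - 3*r)/(a + r)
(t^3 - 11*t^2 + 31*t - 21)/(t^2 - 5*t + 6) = (t^2 - 8*t + 7)/(t - 2)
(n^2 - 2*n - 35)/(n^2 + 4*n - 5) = (n - 7)/(n - 1)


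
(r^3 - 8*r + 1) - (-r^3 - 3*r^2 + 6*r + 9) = 2*r^3 + 3*r^2 - 14*r - 8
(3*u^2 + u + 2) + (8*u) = 3*u^2 + 9*u + 2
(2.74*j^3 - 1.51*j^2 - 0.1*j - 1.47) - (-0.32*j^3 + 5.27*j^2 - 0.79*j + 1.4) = 3.06*j^3 - 6.78*j^2 + 0.69*j - 2.87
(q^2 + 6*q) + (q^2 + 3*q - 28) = 2*q^2 + 9*q - 28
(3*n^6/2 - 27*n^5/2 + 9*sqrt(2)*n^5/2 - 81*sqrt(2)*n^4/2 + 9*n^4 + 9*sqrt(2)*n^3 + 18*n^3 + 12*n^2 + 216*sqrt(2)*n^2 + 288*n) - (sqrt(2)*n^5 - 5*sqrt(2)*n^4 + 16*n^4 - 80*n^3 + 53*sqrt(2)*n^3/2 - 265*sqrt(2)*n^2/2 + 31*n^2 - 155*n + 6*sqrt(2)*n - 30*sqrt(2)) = 3*n^6/2 - 27*n^5/2 + 7*sqrt(2)*n^5/2 - 71*sqrt(2)*n^4/2 - 7*n^4 - 35*sqrt(2)*n^3/2 + 98*n^3 - 19*n^2 + 697*sqrt(2)*n^2/2 - 6*sqrt(2)*n + 443*n + 30*sqrt(2)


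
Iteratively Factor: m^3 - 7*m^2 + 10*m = (m)*(m^2 - 7*m + 10) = m*(m - 2)*(m - 5)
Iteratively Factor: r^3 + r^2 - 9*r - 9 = (r - 3)*(r^2 + 4*r + 3) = (r - 3)*(r + 3)*(r + 1)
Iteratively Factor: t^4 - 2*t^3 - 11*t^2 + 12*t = (t)*(t^3 - 2*t^2 - 11*t + 12) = t*(t + 3)*(t^2 - 5*t + 4) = t*(t - 4)*(t + 3)*(t - 1)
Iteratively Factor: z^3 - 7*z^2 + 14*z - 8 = (z - 4)*(z^2 - 3*z + 2) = (z - 4)*(z - 2)*(z - 1)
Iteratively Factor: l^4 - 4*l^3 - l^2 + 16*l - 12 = (l - 3)*(l^3 - l^2 - 4*l + 4) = (l - 3)*(l - 1)*(l^2 - 4) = (l - 3)*(l - 2)*(l - 1)*(l + 2)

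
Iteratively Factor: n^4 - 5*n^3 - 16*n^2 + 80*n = (n - 5)*(n^3 - 16*n) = n*(n - 5)*(n^2 - 16) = n*(n - 5)*(n - 4)*(n + 4)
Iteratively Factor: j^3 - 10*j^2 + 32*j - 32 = (j - 2)*(j^2 - 8*j + 16) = (j - 4)*(j - 2)*(j - 4)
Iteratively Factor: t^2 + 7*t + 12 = (t + 3)*(t + 4)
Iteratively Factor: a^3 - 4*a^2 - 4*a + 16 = (a - 2)*(a^2 - 2*a - 8) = (a - 2)*(a + 2)*(a - 4)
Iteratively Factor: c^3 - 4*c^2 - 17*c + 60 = (c - 5)*(c^2 + c - 12) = (c - 5)*(c - 3)*(c + 4)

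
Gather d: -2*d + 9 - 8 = 1 - 2*d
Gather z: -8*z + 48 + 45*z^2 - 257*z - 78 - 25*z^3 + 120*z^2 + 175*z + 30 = -25*z^3 + 165*z^2 - 90*z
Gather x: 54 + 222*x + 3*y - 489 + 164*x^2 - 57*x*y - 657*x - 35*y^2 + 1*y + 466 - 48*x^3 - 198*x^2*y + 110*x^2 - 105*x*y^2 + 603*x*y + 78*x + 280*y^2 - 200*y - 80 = -48*x^3 + x^2*(274 - 198*y) + x*(-105*y^2 + 546*y - 357) + 245*y^2 - 196*y - 49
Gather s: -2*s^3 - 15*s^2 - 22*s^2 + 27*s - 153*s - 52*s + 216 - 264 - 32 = -2*s^3 - 37*s^2 - 178*s - 80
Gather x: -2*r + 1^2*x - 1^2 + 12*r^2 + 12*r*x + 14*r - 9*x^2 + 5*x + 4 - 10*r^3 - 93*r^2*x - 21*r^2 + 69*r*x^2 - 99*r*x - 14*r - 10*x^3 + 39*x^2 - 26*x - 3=-10*r^3 - 9*r^2 - 2*r - 10*x^3 + x^2*(69*r + 30) + x*(-93*r^2 - 87*r - 20)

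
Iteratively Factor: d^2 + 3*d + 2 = (d + 2)*(d + 1)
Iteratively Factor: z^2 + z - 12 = (z - 3)*(z + 4)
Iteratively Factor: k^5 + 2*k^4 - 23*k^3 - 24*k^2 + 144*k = (k - 3)*(k^4 + 5*k^3 - 8*k^2 - 48*k) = (k - 3)^2*(k^3 + 8*k^2 + 16*k) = (k - 3)^2*(k + 4)*(k^2 + 4*k) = k*(k - 3)^2*(k + 4)*(k + 4)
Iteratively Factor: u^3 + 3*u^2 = (u)*(u^2 + 3*u) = u^2*(u + 3)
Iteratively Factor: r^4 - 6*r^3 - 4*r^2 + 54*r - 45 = (r - 5)*(r^3 - r^2 - 9*r + 9) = (r - 5)*(r + 3)*(r^2 - 4*r + 3) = (r - 5)*(r - 1)*(r + 3)*(r - 3)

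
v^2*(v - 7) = v^3 - 7*v^2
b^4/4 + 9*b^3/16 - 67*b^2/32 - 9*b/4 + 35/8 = (b/4 + 1/2)*(b - 2)*(b - 5/4)*(b + 7/2)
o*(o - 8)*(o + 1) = o^3 - 7*o^2 - 8*o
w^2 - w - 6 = (w - 3)*(w + 2)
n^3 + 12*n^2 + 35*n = n*(n + 5)*(n + 7)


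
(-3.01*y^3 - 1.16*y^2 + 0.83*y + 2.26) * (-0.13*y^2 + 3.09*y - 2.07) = 0.3913*y^5 - 9.1501*y^4 + 2.5384*y^3 + 4.6721*y^2 + 5.2653*y - 4.6782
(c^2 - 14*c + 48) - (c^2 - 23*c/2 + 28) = 20 - 5*c/2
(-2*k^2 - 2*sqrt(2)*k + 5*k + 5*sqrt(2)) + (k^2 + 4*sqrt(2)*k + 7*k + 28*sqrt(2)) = -k^2 + 2*sqrt(2)*k + 12*k + 33*sqrt(2)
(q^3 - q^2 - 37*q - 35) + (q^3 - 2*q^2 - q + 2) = 2*q^3 - 3*q^2 - 38*q - 33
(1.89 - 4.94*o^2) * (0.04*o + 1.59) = -0.1976*o^3 - 7.8546*o^2 + 0.0756*o + 3.0051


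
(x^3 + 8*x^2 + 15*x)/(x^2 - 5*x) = (x^2 + 8*x + 15)/(x - 5)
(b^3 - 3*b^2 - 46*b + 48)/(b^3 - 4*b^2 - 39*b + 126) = (b^2 - 9*b + 8)/(b^2 - 10*b + 21)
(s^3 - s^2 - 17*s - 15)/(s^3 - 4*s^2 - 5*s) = (s + 3)/s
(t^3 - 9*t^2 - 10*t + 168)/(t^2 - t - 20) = (t^2 - 13*t + 42)/(t - 5)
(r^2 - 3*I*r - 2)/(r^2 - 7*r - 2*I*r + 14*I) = (r - I)/(r - 7)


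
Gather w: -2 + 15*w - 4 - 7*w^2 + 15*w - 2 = -7*w^2 + 30*w - 8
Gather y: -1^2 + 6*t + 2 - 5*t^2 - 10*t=-5*t^2 - 4*t + 1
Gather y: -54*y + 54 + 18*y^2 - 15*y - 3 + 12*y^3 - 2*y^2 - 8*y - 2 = 12*y^3 + 16*y^2 - 77*y + 49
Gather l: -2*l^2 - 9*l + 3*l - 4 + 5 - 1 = -2*l^2 - 6*l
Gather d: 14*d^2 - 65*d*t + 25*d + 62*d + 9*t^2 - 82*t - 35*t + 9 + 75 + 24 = 14*d^2 + d*(87 - 65*t) + 9*t^2 - 117*t + 108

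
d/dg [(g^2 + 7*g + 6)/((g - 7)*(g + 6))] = -8/(g^2 - 14*g + 49)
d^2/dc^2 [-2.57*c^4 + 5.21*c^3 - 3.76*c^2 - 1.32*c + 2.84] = -30.84*c^2 + 31.26*c - 7.52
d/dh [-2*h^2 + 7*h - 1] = 7 - 4*h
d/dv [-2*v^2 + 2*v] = 2 - 4*v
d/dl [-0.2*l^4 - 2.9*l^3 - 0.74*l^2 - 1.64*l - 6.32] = -0.8*l^3 - 8.7*l^2 - 1.48*l - 1.64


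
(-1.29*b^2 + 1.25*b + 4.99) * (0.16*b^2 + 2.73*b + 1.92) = -0.2064*b^4 - 3.3217*b^3 + 1.7341*b^2 + 16.0227*b + 9.5808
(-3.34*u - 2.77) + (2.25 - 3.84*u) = -7.18*u - 0.52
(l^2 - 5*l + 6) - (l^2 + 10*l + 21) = -15*l - 15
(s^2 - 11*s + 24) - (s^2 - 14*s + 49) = 3*s - 25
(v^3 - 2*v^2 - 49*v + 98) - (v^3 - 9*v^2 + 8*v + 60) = 7*v^2 - 57*v + 38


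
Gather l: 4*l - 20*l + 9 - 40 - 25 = -16*l - 56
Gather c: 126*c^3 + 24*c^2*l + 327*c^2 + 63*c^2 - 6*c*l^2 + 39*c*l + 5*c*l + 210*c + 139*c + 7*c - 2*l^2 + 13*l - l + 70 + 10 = 126*c^3 + c^2*(24*l + 390) + c*(-6*l^2 + 44*l + 356) - 2*l^2 + 12*l + 80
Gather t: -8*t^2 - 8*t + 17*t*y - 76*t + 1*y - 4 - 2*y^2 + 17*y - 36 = -8*t^2 + t*(17*y - 84) - 2*y^2 + 18*y - 40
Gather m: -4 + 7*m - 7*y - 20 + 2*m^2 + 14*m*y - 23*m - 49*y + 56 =2*m^2 + m*(14*y - 16) - 56*y + 32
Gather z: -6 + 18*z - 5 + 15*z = 33*z - 11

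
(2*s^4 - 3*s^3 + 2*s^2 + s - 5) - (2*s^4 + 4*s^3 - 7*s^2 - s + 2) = -7*s^3 + 9*s^2 + 2*s - 7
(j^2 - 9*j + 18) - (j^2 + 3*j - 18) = 36 - 12*j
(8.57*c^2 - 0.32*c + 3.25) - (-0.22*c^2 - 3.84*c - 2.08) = 8.79*c^2 + 3.52*c + 5.33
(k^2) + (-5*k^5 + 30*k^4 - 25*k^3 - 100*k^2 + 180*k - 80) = -5*k^5 + 30*k^4 - 25*k^3 - 99*k^2 + 180*k - 80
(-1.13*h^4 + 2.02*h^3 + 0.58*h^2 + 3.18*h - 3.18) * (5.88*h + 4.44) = -6.6444*h^5 + 6.8604*h^4 + 12.3792*h^3 + 21.2736*h^2 - 4.5792*h - 14.1192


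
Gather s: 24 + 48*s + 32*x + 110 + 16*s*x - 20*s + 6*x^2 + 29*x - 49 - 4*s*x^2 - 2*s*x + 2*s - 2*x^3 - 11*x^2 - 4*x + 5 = s*(-4*x^2 + 14*x + 30) - 2*x^3 - 5*x^2 + 57*x + 90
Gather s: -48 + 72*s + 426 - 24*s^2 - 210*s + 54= -24*s^2 - 138*s + 432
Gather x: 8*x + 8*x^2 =8*x^2 + 8*x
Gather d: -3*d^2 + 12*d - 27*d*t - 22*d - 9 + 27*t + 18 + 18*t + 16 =-3*d^2 + d*(-27*t - 10) + 45*t + 25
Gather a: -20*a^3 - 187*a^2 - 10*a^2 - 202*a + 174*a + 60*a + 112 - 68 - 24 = -20*a^3 - 197*a^2 + 32*a + 20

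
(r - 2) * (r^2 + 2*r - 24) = r^3 - 28*r + 48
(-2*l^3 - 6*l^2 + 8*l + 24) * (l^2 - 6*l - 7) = -2*l^5 + 6*l^4 + 58*l^3 + 18*l^2 - 200*l - 168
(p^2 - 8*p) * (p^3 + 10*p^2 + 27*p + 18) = p^5 + 2*p^4 - 53*p^3 - 198*p^2 - 144*p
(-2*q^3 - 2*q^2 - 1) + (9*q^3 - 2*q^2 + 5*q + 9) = 7*q^3 - 4*q^2 + 5*q + 8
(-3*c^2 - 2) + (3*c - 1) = -3*c^2 + 3*c - 3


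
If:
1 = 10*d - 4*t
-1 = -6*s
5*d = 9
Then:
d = 9/5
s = 1/6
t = 17/4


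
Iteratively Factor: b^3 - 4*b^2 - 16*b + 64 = (b + 4)*(b^2 - 8*b + 16) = (b - 4)*(b + 4)*(b - 4)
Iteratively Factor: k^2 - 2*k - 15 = (k - 5)*(k + 3)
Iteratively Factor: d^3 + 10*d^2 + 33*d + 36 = (d + 3)*(d^2 + 7*d + 12) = (d + 3)^2*(d + 4)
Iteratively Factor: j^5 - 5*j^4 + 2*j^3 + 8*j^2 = (j + 1)*(j^4 - 6*j^3 + 8*j^2) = j*(j + 1)*(j^3 - 6*j^2 + 8*j) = j*(j - 4)*(j + 1)*(j^2 - 2*j) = j^2*(j - 4)*(j + 1)*(j - 2)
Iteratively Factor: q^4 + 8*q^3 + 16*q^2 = (q)*(q^3 + 8*q^2 + 16*q) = q^2*(q^2 + 8*q + 16) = q^2*(q + 4)*(q + 4)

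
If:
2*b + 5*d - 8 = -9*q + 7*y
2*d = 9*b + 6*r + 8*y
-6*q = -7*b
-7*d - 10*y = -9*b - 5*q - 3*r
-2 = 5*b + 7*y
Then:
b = 12/155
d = 144/155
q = 14/155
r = 422/651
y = -74/217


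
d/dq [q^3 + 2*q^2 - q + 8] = 3*q^2 + 4*q - 1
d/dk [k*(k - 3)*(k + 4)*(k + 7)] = 4*k^3 + 24*k^2 - 10*k - 84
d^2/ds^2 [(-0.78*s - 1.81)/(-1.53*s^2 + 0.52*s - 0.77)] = ((0.78*s + 1.81)*(3.06*s - 0.52)*(6.12*s - 1.04) - (7.1604*s + 4.7274)*(1.53*s^2 - 0.52*s + 0.77))/(1.53*s^2 - 0.52*s + 0.77)^3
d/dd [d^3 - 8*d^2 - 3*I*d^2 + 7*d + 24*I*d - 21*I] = 3*d^2 - 16*d - 6*I*d + 7 + 24*I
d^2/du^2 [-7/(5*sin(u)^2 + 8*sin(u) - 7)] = 14*(50*sin(u)^4 + 60*sin(u)^3 + 27*sin(u)^2 - 92*sin(u) - 99)/(5*sin(u)^2 + 8*sin(u) - 7)^3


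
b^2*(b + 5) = b^3 + 5*b^2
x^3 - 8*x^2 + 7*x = x*(x - 7)*(x - 1)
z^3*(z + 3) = z^4 + 3*z^3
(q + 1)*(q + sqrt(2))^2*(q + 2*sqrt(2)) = q^4 + q^3 + 4*sqrt(2)*q^3 + 4*sqrt(2)*q^2 + 10*q^2 + 4*sqrt(2)*q + 10*q + 4*sqrt(2)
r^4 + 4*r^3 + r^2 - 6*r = r*(r - 1)*(r + 2)*(r + 3)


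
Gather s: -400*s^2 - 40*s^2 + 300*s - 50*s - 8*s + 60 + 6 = -440*s^2 + 242*s + 66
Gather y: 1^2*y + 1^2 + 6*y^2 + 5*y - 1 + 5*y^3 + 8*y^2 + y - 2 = 5*y^3 + 14*y^2 + 7*y - 2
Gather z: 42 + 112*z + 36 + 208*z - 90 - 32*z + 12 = 288*z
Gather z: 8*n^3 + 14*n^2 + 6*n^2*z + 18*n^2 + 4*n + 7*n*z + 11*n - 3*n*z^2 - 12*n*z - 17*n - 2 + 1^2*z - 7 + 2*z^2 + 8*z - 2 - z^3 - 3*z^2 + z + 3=8*n^3 + 32*n^2 - 2*n - z^3 + z^2*(-3*n - 1) + z*(6*n^2 - 5*n + 10) - 8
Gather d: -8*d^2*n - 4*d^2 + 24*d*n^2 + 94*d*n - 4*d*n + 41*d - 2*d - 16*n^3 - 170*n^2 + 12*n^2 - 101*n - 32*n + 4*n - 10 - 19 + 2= d^2*(-8*n - 4) + d*(24*n^2 + 90*n + 39) - 16*n^3 - 158*n^2 - 129*n - 27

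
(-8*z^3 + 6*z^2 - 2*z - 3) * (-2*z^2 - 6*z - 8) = 16*z^5 + 36*z^4 + 32*z^3 - 30*z^2 + 34*z + 24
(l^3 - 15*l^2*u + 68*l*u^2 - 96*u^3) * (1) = l^3 - 15*l^2*u + 68*l*u^2 - 96*u^3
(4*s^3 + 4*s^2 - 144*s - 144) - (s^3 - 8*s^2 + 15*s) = 3*s^3 + 12*s^2 - 159*s - 144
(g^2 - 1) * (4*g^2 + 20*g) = 4*g^4 + 20*g^3 - 4*g^2 - 20*g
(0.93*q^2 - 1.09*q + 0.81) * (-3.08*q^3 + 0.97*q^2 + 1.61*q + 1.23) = -2.8644*q^5 + 4.2593*q^4 - 2.0548*q^3 + 0.1747*q^2 - 0.0365999999999997*q + 0.9963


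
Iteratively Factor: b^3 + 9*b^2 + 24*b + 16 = (b + 1)*(b^2 + 8*b + 16) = (b + 1)*(b + 4)*(b + 4)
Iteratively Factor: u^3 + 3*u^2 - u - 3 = (u + 3)*(u^2 - 1) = (u + 1)*(u + 3)*(u - 1)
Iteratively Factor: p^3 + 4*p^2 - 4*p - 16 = (p - 2)*(p^2 + 6*p + 8) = (p - 2)*(p + 4)*(p + 2)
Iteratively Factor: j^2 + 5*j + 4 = (j + 4)*(j + 1)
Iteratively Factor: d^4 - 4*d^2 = (d + 2)*(d^3 - 2*d^2) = d*(d + 2)*(d^2 - 2*d) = d*(d - 2)*(d + 2)*(d)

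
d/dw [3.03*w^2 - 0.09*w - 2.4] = 6.06*w - 0.09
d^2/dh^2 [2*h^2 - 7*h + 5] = 4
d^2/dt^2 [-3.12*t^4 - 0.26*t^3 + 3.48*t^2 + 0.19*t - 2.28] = -37.44*t^2 - 1.56*t + 6.96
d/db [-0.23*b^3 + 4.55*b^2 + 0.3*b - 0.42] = -0.69*b^2 + 9.1*b + 0.3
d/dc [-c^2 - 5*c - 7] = -2*c - 5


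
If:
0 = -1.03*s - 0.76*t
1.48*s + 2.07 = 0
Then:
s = -1.40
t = 1.90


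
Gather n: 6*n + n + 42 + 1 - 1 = 7*n + 42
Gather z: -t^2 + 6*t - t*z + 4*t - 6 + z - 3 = -t^2 + 10*t + z*(1 - t) - 9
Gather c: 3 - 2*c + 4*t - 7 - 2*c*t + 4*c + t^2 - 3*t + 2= c*(2 - 2*t) + t^2 + t - 2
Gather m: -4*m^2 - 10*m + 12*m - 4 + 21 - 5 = -4*m^2 + 2*m + 12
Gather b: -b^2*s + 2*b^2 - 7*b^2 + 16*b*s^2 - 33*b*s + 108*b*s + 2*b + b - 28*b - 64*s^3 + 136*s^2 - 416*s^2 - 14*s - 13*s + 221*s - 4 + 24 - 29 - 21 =b^2*(-s - 5) + b*(16*s^2 + 75*s - 25) - 64*s^3 - 280*s^2 + 194*s - 30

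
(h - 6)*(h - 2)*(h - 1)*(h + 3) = h^4 - 6*h^3 - 7*h^2 + 48*h - 36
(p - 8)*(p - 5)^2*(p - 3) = p^4 - 21*p^3 + 159*p^2 - 515*p + 600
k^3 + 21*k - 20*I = (k - 4*I)*(k - I)*(k + 5*I)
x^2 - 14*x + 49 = (x - 7)^2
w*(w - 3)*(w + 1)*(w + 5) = w^4 + 3*w^3 - 13*w^2 - 15*w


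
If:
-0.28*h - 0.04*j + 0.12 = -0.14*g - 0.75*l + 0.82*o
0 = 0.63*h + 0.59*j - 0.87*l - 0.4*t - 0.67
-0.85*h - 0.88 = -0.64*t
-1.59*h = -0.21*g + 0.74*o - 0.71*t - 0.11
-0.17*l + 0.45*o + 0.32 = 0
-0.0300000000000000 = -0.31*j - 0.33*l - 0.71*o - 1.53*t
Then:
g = -11.52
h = -1.81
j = 4.30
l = 1.31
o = -0.22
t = -1.03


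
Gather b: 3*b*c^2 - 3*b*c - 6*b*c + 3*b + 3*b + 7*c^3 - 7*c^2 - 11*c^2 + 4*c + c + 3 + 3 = b*(3*c^2 - 9*c + 6) + 7*c^3 - 18*c^2 + 5*c + 6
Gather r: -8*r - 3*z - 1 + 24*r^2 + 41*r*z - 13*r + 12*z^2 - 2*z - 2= 24*r^2 + r*(41*z - 21) + 12*z^2 - 5*z - 3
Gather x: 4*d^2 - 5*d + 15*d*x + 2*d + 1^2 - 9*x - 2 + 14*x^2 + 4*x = 4*d^2 - 3*d + 14*x^2 + x*(15*d - 5) - 1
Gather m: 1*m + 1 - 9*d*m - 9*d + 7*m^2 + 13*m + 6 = -9*d + 7*m^2 + m*(14 - 9*d) + 7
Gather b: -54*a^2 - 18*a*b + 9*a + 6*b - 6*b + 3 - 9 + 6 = -54*a^2 - 18*a*b + 9*a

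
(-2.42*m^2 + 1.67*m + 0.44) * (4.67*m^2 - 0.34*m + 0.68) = -11.3014*m^4 + 8.6217*m^3 - 0.1586*m^2 + 0.986*m + 0.2992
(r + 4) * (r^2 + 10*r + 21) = r^3 + 14*r^2 + 61*r + 84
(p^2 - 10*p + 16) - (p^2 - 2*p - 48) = 64 - 8*p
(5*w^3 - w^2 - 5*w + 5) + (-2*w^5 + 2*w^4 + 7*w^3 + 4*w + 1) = -2*w^5 + 2*w^4 + 12*w^3 - w^2 - w + 6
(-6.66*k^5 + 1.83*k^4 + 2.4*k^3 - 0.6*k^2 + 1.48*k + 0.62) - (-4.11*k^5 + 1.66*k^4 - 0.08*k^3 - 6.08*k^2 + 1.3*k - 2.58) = -2.55*k^5 + 0.17*k^4 + 2.48*k^3 + 5.48*k^2 + 0.18*k + 3.2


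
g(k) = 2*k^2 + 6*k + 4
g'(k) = 4*k + 6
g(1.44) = 16.79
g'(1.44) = 11.76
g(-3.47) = 7.26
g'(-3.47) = -7.88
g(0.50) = 7.50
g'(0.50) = 8.00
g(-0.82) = 0.42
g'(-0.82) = 2.72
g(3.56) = 50.71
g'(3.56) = 20.24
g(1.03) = 12.30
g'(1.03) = 10.12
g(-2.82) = 2.98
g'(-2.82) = -5.28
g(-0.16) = 3.09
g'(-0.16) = 5.36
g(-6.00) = 40.00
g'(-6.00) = -18.00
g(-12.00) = 220.00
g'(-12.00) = -42.00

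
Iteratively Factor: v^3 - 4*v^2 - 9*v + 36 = (v + 3)*(v^2 - 7*v + 12) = (v - 3)*(v + 3)*(v - 4)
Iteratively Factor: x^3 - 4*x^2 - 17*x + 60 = (x - 3)*(x^2 - x - 20) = (x - 5)*(x - 3)*(x + 4)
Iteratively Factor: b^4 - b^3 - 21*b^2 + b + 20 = (b + 1)*(b^3 - 2*b^2 - 19*b + 20) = (b - 5)*(b + 1)*(b^2 + 3*b - 4) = (b - 5)*(b - 1)*(b + 1)*(b + 4)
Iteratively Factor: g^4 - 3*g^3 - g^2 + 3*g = (g - 3)*(g^3 - g) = g*(g - 3)*(g^2 - 1) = g*(g - 3)*(g - 1)*(g + 1)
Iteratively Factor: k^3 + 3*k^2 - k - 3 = (k + 1)*(k^2 + 2*k - 3) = (k + 1)*(k + 3)*(k - 1)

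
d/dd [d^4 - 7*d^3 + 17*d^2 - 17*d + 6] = 4*d^3 - 21*d^2 + 34*d - 17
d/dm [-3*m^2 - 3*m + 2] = -6*m - 3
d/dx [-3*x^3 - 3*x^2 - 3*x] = -9*x^2 - 6*x - 3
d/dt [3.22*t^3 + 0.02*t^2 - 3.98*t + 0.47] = 9.66*t^2 + 0.04*t - 3.98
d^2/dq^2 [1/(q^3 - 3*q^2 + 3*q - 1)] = 12/(q^5 - 5*q^4 + 10*q^3 - 10*q^2 + 5*q - 1)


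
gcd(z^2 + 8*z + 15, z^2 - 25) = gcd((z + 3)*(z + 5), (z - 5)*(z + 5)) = z + 5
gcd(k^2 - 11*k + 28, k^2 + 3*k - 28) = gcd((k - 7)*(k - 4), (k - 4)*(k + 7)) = k - 4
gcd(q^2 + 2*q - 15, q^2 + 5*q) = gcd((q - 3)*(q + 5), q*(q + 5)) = q + 5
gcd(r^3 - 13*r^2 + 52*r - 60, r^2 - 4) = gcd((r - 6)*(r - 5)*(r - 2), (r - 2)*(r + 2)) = r - 2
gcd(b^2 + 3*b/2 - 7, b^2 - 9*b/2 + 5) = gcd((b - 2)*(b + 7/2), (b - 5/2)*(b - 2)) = b - 2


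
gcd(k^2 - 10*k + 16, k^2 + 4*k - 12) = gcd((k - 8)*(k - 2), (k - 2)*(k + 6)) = k - 2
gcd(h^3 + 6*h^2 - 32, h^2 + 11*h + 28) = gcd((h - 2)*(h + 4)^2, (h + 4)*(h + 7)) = h + 4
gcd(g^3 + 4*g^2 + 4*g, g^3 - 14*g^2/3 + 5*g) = g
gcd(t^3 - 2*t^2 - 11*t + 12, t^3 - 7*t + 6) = t^2 + 2*t - 3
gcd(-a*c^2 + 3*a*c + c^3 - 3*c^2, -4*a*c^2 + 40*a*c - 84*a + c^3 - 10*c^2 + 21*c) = c - 3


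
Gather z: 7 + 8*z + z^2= z^2 + 8*z + 7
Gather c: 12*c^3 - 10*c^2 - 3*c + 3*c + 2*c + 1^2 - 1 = 12*c^3 - 10*c^2 + 2*c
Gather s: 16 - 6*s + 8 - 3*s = 24 - 9*s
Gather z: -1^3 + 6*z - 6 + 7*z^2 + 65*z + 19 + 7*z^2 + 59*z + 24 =14*z^2 + 130*z + 36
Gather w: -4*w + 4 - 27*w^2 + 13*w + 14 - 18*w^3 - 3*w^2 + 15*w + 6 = -18*w^3 - 30*w^2 + 24*w + 24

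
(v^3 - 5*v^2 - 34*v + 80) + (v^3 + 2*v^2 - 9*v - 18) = 2*v^3 - 3*v^2 - 43*v + 62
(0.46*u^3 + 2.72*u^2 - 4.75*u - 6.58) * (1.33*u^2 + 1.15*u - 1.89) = 0.6118*u^5 + 4.1466*u^4 - 4.0589*u^3 - 19.3547*u^2 + 1.4105*u + 12.4362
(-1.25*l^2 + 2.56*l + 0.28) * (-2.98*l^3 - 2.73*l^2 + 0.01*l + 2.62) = 3.725*l^5 - 4.2163*l^4 - 7.8357*l^3 - 4.0138*l^2 + 6.71*l + 0.7336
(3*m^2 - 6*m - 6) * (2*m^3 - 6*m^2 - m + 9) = 6*m^5 - 30*m^4 + 21*m^3 + 69*m^2 - 48*m - 54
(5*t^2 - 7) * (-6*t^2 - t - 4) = -30*t^4 - 5*t^3 + 22*t^2 + 7*t + 28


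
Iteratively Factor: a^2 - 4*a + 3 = (a - 3)*(a - 1)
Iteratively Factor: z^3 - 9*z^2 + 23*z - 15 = (z - 3)*(z^2 - 6*z + 5) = (z - 5)*(z - 3)*(z - 1)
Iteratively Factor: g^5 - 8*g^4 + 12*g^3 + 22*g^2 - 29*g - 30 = (g + 1)*(g^4 - 9*g^3 + 21*g^2 + g - 30) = (g - 5)*(g + 1)*(g^3 - 4*g^2 + g + 6) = (g - 5)*(g - 3)*(g + 1)*(g^2 - g - 2) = (g - 5)*(g - 3)*(g + 1)^2*(g - 2)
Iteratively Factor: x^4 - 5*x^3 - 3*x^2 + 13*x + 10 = (x - 2)*(x^3 - 3*x^2 - 9*x - 5) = (x - 2)*(x + 1)*(x^2 - 4*x - 5) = (x - 5)*(x - 2)*(x + 1)*(x + 1)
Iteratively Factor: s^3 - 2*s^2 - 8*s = (s - 4)*(s^2 + 2*s) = (s - 4)*(s + 2)*(s)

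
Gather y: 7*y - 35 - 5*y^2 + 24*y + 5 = -5*y^2 + 31*y - 30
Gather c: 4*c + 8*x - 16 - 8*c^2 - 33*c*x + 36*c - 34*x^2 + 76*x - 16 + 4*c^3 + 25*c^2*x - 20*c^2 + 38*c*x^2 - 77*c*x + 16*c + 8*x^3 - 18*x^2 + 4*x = 4*c^3 + c^2*(25*x - 28) + c*(38*x^2 - 110*x + 56) + 8*x^3 - 52*x^2 + 88*x - 32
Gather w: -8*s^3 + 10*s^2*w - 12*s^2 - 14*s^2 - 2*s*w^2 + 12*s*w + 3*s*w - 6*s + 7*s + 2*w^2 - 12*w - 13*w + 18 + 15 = -8*s^3 - 26*s^2 + s + w^2*(2 - 2*s) + w*(10*s^2 + 15*s - 25) + 33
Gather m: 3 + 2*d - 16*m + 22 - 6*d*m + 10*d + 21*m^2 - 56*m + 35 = 12*d + 21*m^2 + m*(-6*d - 72) + 60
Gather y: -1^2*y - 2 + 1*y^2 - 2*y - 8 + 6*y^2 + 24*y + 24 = 7*y^2 + 21*y + 14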